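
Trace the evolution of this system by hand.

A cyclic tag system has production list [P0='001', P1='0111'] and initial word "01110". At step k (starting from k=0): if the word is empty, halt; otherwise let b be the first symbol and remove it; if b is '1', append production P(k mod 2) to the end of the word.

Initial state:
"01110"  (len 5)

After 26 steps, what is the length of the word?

k=0  "01110"  (len 5)
k=1  "1110"  (len 4)
k=2  "1100111"  (len 7)
k=3  "100111001"  (len 9)
k=4  "001110010111"  (len 12)
k=5  "01110010111"  (len 11)
k=6  "1110010111"  (len 10)
k=7  "110010111001"  (len 12)
k=8  "100101110010111"  (len 15)
k=9  "00101110010111001"  (len 17)
k=10  "0101110010111001"  (len 16)
k=11  "101110010111001"  (len 15)
k=12  "011100101110010111"  (len 18)
k=13  "11100101110010111"  (len 17)
k=14  "11001011100101110111"  (len 20)
k=15  "1001011100101110111001"  (len 22)
k=16  "0010111001011101110010111"  (len 25)
k=17  "010111001011101110010111"  (len 24)
k=18  "10111001011101110010111"  (len 23)
k=19  "0111001011101110010111001"  (len 25)
k=20  "111001011101110010111001"  (len 24)
k=21  "11001011101110010111001001"  (len 26)
k=22  "10010111011100101110010010111"  (len 29)
k=23  "0010111011100101110010010111001"  (len 31)
k=24  "010111011100101110010010111001"  (len 30)
k=25  "10111011100101110010010111001"  (len 29)
k=26  "01110111001011100100101110010111"  (len 32)

32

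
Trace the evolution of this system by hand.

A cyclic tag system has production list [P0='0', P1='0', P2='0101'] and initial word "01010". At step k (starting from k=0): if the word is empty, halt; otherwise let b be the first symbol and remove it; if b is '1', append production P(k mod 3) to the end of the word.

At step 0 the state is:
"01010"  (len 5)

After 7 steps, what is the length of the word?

gen 0: "01010"  (len 5)
gen 1: "1010"  (len 4)
gen 2: "0100"  (len 4)
gen 3: "100"  (len 3)
gen 4: "000"  (len 3)
gen 5: "00"  (len 2)
gen 6: "0"  (len 1)
gen 7: (halted — word empty)

0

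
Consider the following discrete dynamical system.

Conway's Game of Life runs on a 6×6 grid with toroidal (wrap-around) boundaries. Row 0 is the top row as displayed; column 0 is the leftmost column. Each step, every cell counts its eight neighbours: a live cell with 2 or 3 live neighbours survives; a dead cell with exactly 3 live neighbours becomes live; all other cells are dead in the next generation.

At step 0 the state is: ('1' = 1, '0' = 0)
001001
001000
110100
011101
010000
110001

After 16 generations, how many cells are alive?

t=0: 001001
001000
110100
011101
010000
110001
t=1: 001001
101100
100110
000110
000011
011001
t=2: 000011
101000
010000
000000
101001
011101
t=3: 000011
110001
010000
110000
101111
011100
t=4: 000111
010011
001001
000110
000011
010000
t=5: 001101
001000
101001
000100
000111
100100
t=6: 011110
101011
011100
101100
001101
100000
t=7: 001010
100001
000000
100000
101111
100001
t=8: 010010
000001
100001
110110
000110
101000
t=9: 110001
000011
010000
111100
100010
011011
t=10: 011100
010011
010111
101101
000010
001110
t=11: 110001
010001
010000
111000
010000
010010
t=12: 011011
011001
000000
101000
000000
011001
t=13: 000011
011111
101000
000000
101000
011111
t=14: 000000
011000
101011
000000
101011
011000
t=15: 000000
111101
101101
000000
101101
111101
t=16: 000000
000101
000101
000000
000101
000101

8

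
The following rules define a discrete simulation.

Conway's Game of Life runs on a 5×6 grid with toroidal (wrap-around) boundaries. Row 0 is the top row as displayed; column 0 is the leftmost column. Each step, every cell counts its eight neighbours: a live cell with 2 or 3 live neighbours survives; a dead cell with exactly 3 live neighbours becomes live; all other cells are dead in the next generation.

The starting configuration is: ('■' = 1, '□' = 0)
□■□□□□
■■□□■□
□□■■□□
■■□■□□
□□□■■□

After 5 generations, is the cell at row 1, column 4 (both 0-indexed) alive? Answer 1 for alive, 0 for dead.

1

[0] □■□□□□
■■□□■□
□□■■□□
■■□■□□
□□□■■□
[1] ■■■■■■
■■□■□□
□□□■■■
□■□□□□
■■□■■□
[2] □□□□□□
□□□□□□
□■□■■■
□■□□□□
□□□□□□
[3] □□□□□□
□□□□■□
■□■□■□
■□■□■□
□□□□□□
[4] □□□□□□
□□□■□■
□□□□■□
□□□□□□
□□□□□□
[5] □□□□□□
□□□□■□
□□□□■□
□□□□□□
□□□□□□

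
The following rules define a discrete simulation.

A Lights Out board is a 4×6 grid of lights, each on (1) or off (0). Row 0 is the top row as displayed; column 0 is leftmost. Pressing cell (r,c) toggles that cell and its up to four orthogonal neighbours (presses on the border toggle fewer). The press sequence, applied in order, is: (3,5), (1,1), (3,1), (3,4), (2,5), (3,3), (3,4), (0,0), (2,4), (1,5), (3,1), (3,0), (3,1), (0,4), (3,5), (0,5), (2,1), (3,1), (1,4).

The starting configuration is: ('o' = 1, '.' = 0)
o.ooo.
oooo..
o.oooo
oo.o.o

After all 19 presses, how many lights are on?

8

gen 0: o.ooo.
oooo..
o.oooo
oo.o.o
gen 1: o.ooo.
oooo..
o.ooo.
oo.oo.
gen 2: ooooo.
...o..
ooooo.
oo.oo.
gen 3: ooooo.
...o..
o.ooo.
..ooo.
gen 4: ooooo.
...o..
o.oo..
..o..o
gen 5: ooooo.
...o.o
o.oooo
..o...
gen 6: ooooo.
...o.o
o.o.oo
...oo.
gen 7: ooooo.
...o.o
o.o..o
.....o
gen 8: ..ooo.
o..o.o
o.o..o
.....o
gen 9: ..ooo.
o..ooo
o.ooo.
....oo
gen 10: ..oooo
o..o..
o.oooo
....oo
gen 11: ..oooo
o..o..
oooooo
ooo.oo
gen 12: ..oooo
o..o..
.ooooo
..o.oo
gen 13: ..oooo
o..o..
..oooo
oo..oo
gen 14: ..o...
o..oo.
..oooo
oo..oo
gen 15: ..o...
o..oo.
..ooo.
oo....
gen 16: ..o.oo
o..ooo
..ooo.
oo....
gen 17: ..o.oo
oo.ooo
oo.oo.
o.....
gen 18: ..o.oo
oo.ooo
o..oo.
.oo...
gen 19: ..o..o
oo....
o..o..
.oo...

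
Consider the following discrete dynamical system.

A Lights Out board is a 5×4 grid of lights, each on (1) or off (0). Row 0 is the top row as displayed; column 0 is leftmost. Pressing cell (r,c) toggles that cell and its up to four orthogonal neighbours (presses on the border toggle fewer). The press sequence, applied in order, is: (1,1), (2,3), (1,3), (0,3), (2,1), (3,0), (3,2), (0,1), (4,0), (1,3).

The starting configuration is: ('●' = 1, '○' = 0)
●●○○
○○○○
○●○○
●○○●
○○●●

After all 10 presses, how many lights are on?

14

step 0: ●●○○
○○○○
○●○○
●○○●
○○●●
step 1: ●○○○
●●●○
○○○○
●○○●
○○●●
step 2: ●○○○
●●●●
○○●●
●○○○
○○●●
step 3: ●○○●
●●○○
○○●○
●○○○
○○●●
step 4: ●○●○
●●○●
○○●○
●○○○
○○●●
step 5: ●○●○
●○○●
●●○○
●●○○
○○●●
step 6: ●○●○
●○○●
○●○○
○○○○
●○●●
step 7: ●○●○
●○○●
○●●○
○●●●
●○○●
step 8: ○●○○
●●○●
○●●○
○●●●
●○○●
step 9: ○●○○
●●○●
○●●○
●●●●
○●○●
step 10: ○●○●
●●●○
○●●●
●●●●
○●○●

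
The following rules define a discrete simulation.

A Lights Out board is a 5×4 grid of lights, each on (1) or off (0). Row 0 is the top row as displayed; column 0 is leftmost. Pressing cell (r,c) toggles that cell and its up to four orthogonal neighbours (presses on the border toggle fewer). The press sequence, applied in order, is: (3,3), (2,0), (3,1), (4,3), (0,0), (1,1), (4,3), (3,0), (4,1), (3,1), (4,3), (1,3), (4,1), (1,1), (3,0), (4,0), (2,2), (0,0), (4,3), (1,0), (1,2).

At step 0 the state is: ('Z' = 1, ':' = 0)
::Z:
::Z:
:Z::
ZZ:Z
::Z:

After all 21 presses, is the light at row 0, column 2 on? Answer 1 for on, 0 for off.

t=0: ::Z:
::Z:
:Z::
ZZ:Z
::Z:
t=1: ::Z:
::Z:
:Z:Z
ZZZ:
::ZZ
t=2: ::Z:
Z:Z:
Z::Z
:ZZ:
::ZZ
t=3: ::Z:
Z:Z:
ZZ:Z
Z:::
:ZZZ
t=4: ::Z:
Z:Z:
ZZ:Z
Z::Z
:Z::
t=5: ZZZ:
::Z:
ZZ:Z
Z::Z
:Z::
t=6: Z:Z:
ZZ::
Z::Z
Z::Z
:Z::
t=7: Z:Z:
ZZ::
Z::Z
Z:::
:ZZZ
t=8: Z:Z:
ZZ::
:::Z
:Z::
ZZZZ
t=9: Z:Z:
ZZ::
:::Z
::::
:::Z
t=10: Z:Z:
ZZ::
:Z:Z
ZZZ:
:Z:Z
t=11: Z:Z:
ZZ::
:Z:Z
ZZZZ
:ZZ:
t=12: Z:ZZ
ZZZZ
:Z::
ZZZZ
:ZZ:
t=13: Z:ZZ
ZZZZ
:Z::
Z:ZZ
Z:::
t=14: ZZZZ
:::Z
::::
Z:ZZ
Z:::
t=15: ZZZZ
:::Z
Z:::
:ZZZ
::::
t=16: ZZZZ
:::Z
Z:::
ZZZZ
ZZ::
t=17: ZZZZ
::ZZ
ZZZZ
ZZ:Z
ZZ::
t=18: ::ZZ
Z:ZZ
ZZZZ
ZZ:Z
ZZ::
t=19: ::ZZ
Z:ZZ
ZZZZ
ZZ::
ZZZZ
t=20: Z:ZZ
:ZZZ
:ZZZ
ZZ::
ZZZZ
t=21: Z::Z
::::
:Z:Z
ZZ::
ZZZZ

0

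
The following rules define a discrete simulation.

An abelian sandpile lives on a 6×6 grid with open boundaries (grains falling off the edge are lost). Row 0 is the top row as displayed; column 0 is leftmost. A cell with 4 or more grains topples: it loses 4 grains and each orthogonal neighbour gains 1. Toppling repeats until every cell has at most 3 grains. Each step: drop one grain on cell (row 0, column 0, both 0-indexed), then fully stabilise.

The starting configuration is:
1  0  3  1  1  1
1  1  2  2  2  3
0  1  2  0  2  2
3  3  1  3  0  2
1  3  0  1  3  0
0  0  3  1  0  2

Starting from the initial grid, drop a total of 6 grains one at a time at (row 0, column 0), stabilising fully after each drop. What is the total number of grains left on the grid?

55

[0] 1  0  3  1  1  1
1  1  2  2  2  3
0  1  2  0  2  2
3  3  1  3  0  2
1  3  0  1  3  0
0  0  3  1  0  2
[1] 2  0  3  1  1  1
1  1  2  2  2  3
0  1  2  0  2  2
3  3  1  3  0  2
1  3  0  1  3  0
0  0  3  1  0  2
[2] 3  0  3  1  1  1
1  1  2  2  2  3
0  1  2  0  2  2
3  3  1  3  0  2
1  3  0  1  3  0
0  0  3  1  0  2
[3] 0  1  3  1  1  1
2  1  2  2  2  3
0  1  2  0  2  2
3  3  1  3  0  2
1  3  0  1  3  0
0  0  3  1  0  2
[4] 1  1  3  1  1  1
2  1  2  2  2  3
0  1  2  0  2  2
3  3  1  3  0  2
1  3  0  1  3  0
0  0  3  1  0  2
[5] 2  1  3  1  1  1
2  1  2  2  2  3
0  1  2  0  2  2
3  3  1  3  0  2
1  3  0  1  3  0
0  0  3  1  0  2
[6] 3  1  3  1  1  1
2  1  2  2  2  3
0  1  2  0  2  2
3  3  1  3  0  2
1  3  0  1  3  0
0  0  3  1  0  2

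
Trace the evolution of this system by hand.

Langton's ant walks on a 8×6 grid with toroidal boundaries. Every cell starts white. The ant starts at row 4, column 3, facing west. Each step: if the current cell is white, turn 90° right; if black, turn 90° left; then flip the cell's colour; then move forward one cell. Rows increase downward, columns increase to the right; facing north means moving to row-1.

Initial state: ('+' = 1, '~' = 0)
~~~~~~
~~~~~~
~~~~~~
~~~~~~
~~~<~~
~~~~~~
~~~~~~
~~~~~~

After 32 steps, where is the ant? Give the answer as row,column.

0) ~~~~~~
~~~~~~
~~~~~~
~~~~~~
~~~<~~
~~~~~~
~~~~~~
~~~~~~
1) ~~~~~~
~~~~~~
~~~~~~
~~~^~~
~~~+~~
~~~~~~
~~~~~~
~~~~~~
2) ~~~~~~
~~~~~~
~~~~~~
~~~+>~
~~~+~~
~~~~~~
~~~~~~
~~~~~~
3) ~~~~~~
~~~~~~
~~~~~~
~~~++~
~~~+v~
~~~~~~
~~~~~~
~~~~~~
4) ~~~~~~
~~~~~~
~~~~~~
~~~++~
~~~<+~
~~~~~~
~~~~~~
~~~~~~
5) ~~~~~~
~~~~~~
~~~~~~
~~~++~
~~~~+~
~~~v~~
~~~~~~
~~~~~~
6) ~~~~~~
~~~~~~
~~~~~~
~~~++~
~~~~+~
~~<+~~
~~~~~~
~~~~~~
7) ~~~~~~
~~~~~~
~~~~~~
~~~++~
~~^~+~
~~++~~
~~~~~~
~~~~~~
8) ~~~~~~
~~~~~~
~~~~~~
~~~++~
~~+>+~
~~++~~
~~~~~~
~~~~~~
9) ~~~~~~
~~~~~~
~~~~~~
~~~++~
~~+++~
~~+v~~
~~~~~~
~~~~~~
10) ~~~~~~
~~~~~~
~~~~~~
~~~++~
~~+++~
~~+~>~
~~~~~~
~~~~~~
11) ~~~~~~
~~~~~~
~~~~~~
~~~++~
~~+++~
~~+~+~
~~~~v~
~~~~~~
12) ~~~~~~
~~~~~~
~~~~~~
~~~++~
~~+++~
~~+~+~
~~~<+~
~~~~~~
13) ~~~~~~
~~~~~~
~~~~~~
~~~++~
~~+++~
~~+^+~
~~~++~
~~~~~~
14) ~~~~~~
~~~~~~
~~~~~~
~~~++~
~~+++~
~~++>~
~~~++~
~~~~~~
15) ~~~~~~
~~~~~~
~~~~~~
~~~++~
~~++^~
~~++~~
~~~++~
~~~~~~
16) ~~~~~~
~~~~~~
~~~~~~
~~~++~
~~+<~~
~~++~~
~~~++~
~~~~~~
17) ~~~~~~
~~~~~~
~~~~~~
~~~++~
~~+~~~
~~+v~~
~~~++~
~~~~~~
18) ~~~~~~
~~~~~~
~~~~~~
~~~++~
~~+~~~
~~+~>~
~~~++~
~~~~~~
19) ~~~~~~
~~~~~~
~~~~~~
~~~++~
~~+~~~
~~+~+~
~~~+v~
~~~~~~
20) ~~~~~~
~~~~~~
~~~~~~
~~~++~
~~+~~~
~~+~+~
~~~+~>
~~~~~~
21) ~~~~~~
~~~~~~
~~~~~~
~~~++~
~~+~~~
~~+~+~
~~~+~+
~~~~~v
22) ~~~~~~
~~~~~~
~~~~~~
~~~++~
~~+~~~
~~+~+~
~~~+~+
~~~~<+
23) ~~~~~~
~~~~~~
~~~~~~
~~~++~
~~+~~~
~~+~+~
~~~+^+
~~~~++
24) ~~~~~~
~~~~~~
~~~~~~
~~~++~
~~+~~~
~~+~+~
~~~++>
~~~~++
25) ~~~~~~
~~~~~~
~~~~~~
~~~++~
~~+~~~
~~+~+^
~~~++~
~~~~++
26) ~~~~~~
~~~~~~
~~~~~~
~~~++~
~~+~~~
>~+~++
~~~++~
~~~~++
27) ~~~~~~
~~~~~~
~~~~~~
~~~++~
~~+~~~
+~+~++
v~~++~
~~~~++
28) ~~~~~~
~~~~~~
~~~~~~
~~~++~
~~+~~~
+~+~++
+~~++<
~~~~++
29) ~~~~~~
~~~~~~
~~~~~~
~~~++~
~~+~~~
+~+~+^
+~~+++
~~~~++
30) ~~~~~~
~~~~~~
~~~~~~
~~~++~
~~+~~~
+~+~<~
+~~+++
~~~~++
31) ~~~~~~
~~~~~~
~~~~~~
~~~++~
~~+~~~
+~+~~~
+~~+v+
~~~~++
32) ~~~~~~
~~~~~~
~~~~~~
~~~++~
~~+~~~
+~+~~~
+~~+~>
~~~~++

6,5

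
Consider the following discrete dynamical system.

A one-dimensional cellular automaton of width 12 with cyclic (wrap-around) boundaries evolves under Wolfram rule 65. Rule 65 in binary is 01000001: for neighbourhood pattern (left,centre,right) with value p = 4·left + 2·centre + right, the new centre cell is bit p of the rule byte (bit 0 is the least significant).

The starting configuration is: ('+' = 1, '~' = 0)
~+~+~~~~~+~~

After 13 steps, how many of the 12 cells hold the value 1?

0) ~+~+~~~~~+~~
1) ~~~~~+++~~~+
2) ~+++~~~+~+~~
3) ~~~+~+~~~~~+
4) ~+~~~~~+++~~
5) ~~~+++~~~+~+
6) ~+~~~+~+~~~~
7) ~~~+~~~~~+++
8) ~+~~~+++~~~+
9) ~~~+~~~+~+~~
10) ++~~~+~~~~~+
11) ~+~+~~~+++~~
12) ~~~~~+~~~+~+
13) ~+++~~~+~~~~

4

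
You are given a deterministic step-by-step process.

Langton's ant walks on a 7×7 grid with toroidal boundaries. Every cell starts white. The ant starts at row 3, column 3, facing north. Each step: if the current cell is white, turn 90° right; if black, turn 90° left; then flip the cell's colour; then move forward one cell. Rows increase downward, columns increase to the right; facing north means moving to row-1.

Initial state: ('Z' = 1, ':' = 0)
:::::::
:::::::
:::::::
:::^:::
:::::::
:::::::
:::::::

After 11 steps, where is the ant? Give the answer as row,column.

t=0: :::::::
:::::::
:::::::
:::^:::
:::::::
:::::::
:::::::
t=1: :::::::
:::::::
:::::::
:::Z>::
:::::::
:::::::
:::::::
t=2: :::::::
:::::::
:::::::
:::ZZ::
::::v::
:::::::
:::::::
t=3: :::::::
:::::::
:::::::
:::ZZ::
:::<Z::
:::::::
:::::::
t=4: :::::::
:::::::
:::::::
:::^Z::
:::ZZ::
:::::::
:::::::
t=5: :::::::
:::::::
:::::::
::<:Z::
:::ZZ::
:::::::
:::::::
t=6: :::::::
:::::::
::^::::
::Z:Z::
:::ZZ::
:::::::
:::::::
t=7: :::::::
:::::::
::Z>:::
::Z:Z::
:::ZZ::
:::::::
:::::::
t=8: :::::::
:::::::
::ZZ:::
::ZvZ::
:::ZZ::
:::::::
:::::::
t=9: :::::::
:::::::
::ZZ:::
::<ZZ::
:::ZZ::
:::::::
:::::::
t=10: :::::::
:::::::
::ZZ:::
:::ZZ::
::vZZ::
:::::::
:::::::
t=11: :::::::
:::::::
::ZZ:::
:::ZZ::
:<ZZZ::
:::::::
:::::::

4,1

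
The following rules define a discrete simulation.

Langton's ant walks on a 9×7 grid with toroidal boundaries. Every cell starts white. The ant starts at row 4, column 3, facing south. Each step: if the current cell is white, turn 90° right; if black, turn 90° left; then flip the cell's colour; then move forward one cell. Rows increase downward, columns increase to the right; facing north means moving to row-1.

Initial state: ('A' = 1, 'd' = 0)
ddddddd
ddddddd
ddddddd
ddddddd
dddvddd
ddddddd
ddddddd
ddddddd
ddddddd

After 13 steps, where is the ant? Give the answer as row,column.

4,4

0) ddddddd
ddddddd
ddddddd
ddddddd
dddvddd
ddddddd
ddddddd
ddddddd
ddddddd
1) ddddddd
ddddddd
ddddddd
ddddddd
dd<Addd
ddddddd
ddddddd
ddddddd
ddddddd
2) ddddddd
ddddddd
ddddddd
dd^dddd
ddAAddd
ddddddd
ddddddd
ddddddd
ddddddd
3) ddddddd
ddddddd
ddddddd
ddA>ddd
ddAAddd
ddddddd
ddddddd
ddddddd
ddddddd
4) ddddddd
ddddddd
ddddddd
ddAAddd
ddAvddd
ddddddd
ddddddd
ddddddd
ddddddd
5) ddddddd
ddddddd
ddddddd
ddAAddd
ddAd>dd
ddddddd
ddddddd
ddddddd
ddddddd
6) ddddddd
ddddddd
ddddddd
ddAAddd
ddAdAdd
ddddvdd
ddddddd
ddddddd
ddddddd
7) ddddddd
ddddddd
ddddddd
ddAAddd
ddAdAdd
ddd<Add
ddddddd
ddddddd
ddddddd
8) ddddddd
ddddddd
ddddddd
ddAAddd
ddA^Add
dddAAdd
ddddddd
ddddddd
ddddddd
9) ddddddd
ddddddd
ddddddd
ddAAddd
ddAA>dd
dddAAdd
ddddddd
ddddddd
ddddddd
10) ddddddd
ddddddd
ddddddd
ddAA^dd
ddAAddd
dddAAdd
ddddddd
ddddddd
ddddddd
11) ddddddd
ddddddd
ddddddd
ddAAA>d
ddAAddd
dddAAdd
ddddddd
ddddddd
ddddddd
12) ddddddd
ddddddd
ddddddd
ddAAAAd
ddAAdvd
dddAAdd
ddddddd
ddddddd
ddddddd
13) ddddddd
ddddddd
ddddddd
ddAAAAd
ddAA<Ad
dddAAdd
ddddddd
ddddddd
ddddddd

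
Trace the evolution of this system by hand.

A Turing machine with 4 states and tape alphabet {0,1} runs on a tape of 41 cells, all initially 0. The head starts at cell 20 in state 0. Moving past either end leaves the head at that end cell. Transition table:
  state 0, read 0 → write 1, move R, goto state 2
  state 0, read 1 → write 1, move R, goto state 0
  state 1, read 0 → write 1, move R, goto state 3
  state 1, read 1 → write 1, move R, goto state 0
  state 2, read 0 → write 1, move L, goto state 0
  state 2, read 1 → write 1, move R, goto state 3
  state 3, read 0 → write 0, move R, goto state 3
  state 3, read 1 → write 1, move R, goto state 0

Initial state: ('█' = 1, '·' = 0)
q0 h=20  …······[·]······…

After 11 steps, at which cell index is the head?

25

[0] q0 h=20  …······[·]······…
[1] q2 h=21  …·····█[·]······…
[2] q0 h=20  …······[█]█·····…
[3] q0 h=21  …·····█[█]······…
[4] q0 h=22  …····██[·]······…
[5] q2 h=23  …···███[·]······…
[6] q0 h=22  …····██[█]█·····…
[7] q0 h=23  …···███[█]······…
[8] q0 h=24  …··████[·]······…
[9] q2 h=25  …·█████[·]······…
[10] q0 h=24  …··████[█]█·····…
[11] q0 h=25  …·█████[█]······…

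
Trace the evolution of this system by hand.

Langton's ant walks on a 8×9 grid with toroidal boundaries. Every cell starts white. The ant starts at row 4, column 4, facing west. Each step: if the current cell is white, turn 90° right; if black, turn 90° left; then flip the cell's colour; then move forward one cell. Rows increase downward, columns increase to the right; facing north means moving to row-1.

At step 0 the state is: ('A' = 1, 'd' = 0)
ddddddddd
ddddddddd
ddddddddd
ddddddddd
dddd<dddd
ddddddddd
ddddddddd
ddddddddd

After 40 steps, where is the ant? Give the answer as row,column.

4,6

0) ddddddddd
ddddddddd
ddddddddd
ddddddddd
dddd<dddd
ddddddddd
ddddddddd
ddddddddd
1) ddddddddd
ddddddddd
ddddddddd
dddd^dddd
ddddAdddd
ddddddddd
ddddddddd
ddddddddd
2) ddddddddd
ddddddddd
ddddddddd
ddddA>ddd
ddddAdddd
ddddddddd
ddddddddd
ddddddddd
3) ddddddddd
ddddddddd
ddddddddd
ddddAAddd
ddddAvddd
ddddddddd
ddddddddd
ddddddddd
4) ddddddddd
ddddddddd
ddddddddd
ddddAAddd
dddd<Addd
ddddddddd
ddddddddd
ddddddddd
5) ddddddddd
ddddddddd
ddddddddd
ddddAAddd
dddddAddd
ddddvdddd
ddddddddd
ddddddddd
6) ddddddddd
ddddddddd
ddddddddd
ddddAAddd
dddddAddd
ddd<Adddd
ddddddddd
ddddddddd
7) ddddddddd
ddddddddd
ddddddddd
ddddAAddd
ddd^dAddd
dddAAdddd
ddddddddd
ddddddddd
8) ddddddddd
ddddddddd
ddddddddd
ddddAAddd
dddA>Addd
dddAAdddd
ddddddddd
ddddddddd
9) ddddddddd
ddddddddd
ddddddddd
ddddAAddd
dddAAAddd
dddAvdddd
ddddddddd
ddddddddd
10) ddddddddd
ddddddddd
ddddddddd
ddddAAddd
dddAAAddd
dddAd>ddd
ddddddddd
ddddddddd
11) ddddddddd
ddddddddd
ddddddddd
ddddAAddd
dddAAAddd
dddAdAddd
dddddvddd
ddddddddd
12) ddddddddd
ddddddddd
ddddddddd
ddddAAddd
dddAAAddd
dddAdAddd
dddd<Addd
ddddddddd
13) ddddddddd
ddddddddd
ddddddddd
ddddAAddd
dddAAAddd
dddA^Addd
ddddAAddd
ddddddddd
14) ddddddddd
ddddddddd
ddddddddd
ddddAAddd
dddAAAddd
dddAA>ddd
ddddAAddd
ddddddddd
15) ddddddddd
ddddddddd
ddddddddd
ddddAAddd
dddAA^ddd
dddAAdddd
ddddAAddd
ddddddddd
16) ddddddddd
ddddddddd
ddddddddd
ddddAAddd
dddA<dddd
dddAAdddd
ddddAAddd
ddddddddd
17) ddddddddd
ddddddddd
ddddddddd
ddddAAddd
dddAddddd
dddAvdddd
ddddAAddd
ddddddddd
18) ddddddddd
ddddddddd
ddddddddd
ddddAAddd
dddAddddd
dddAd>ddd
ddddAAddd
ddddddddd
19) ddddddddd
ddddddddd
ddddddddd
ddddAAddd
dddAddddd
dddAdAddd
ddddAvddd
ddddddddd
20) ddddddddd
ddddddddd
ddddddddd
ddddAAddd
dddAddddd
dddAdAddd
ddddAd>dd
ddddddddd
21) ddddddddd
ddddddddd
ddddddddd
ddddAAddd
dddAddddd
dddAdAddd
ddddAdAdd
ddddddvdd
22) ddddddddd
ddddddddd
ddddddddd
ddddAAddd
dddAddddd
dddAdAddd
ddddAdAdd
ddddd<Add
23) ddddddddd
ddddddddd
ddddddddd
ddddAAddd
dddAddddd
dddAdAddd
ddddA^Add
dddddAAdd
24) ddddddddd
ddddddddd
ddddddddd
ddddAAddd
dddAddddd
dddAdAddd
ddddAA>dd
dddddAAdd
25) ddddddddd
ddddddddd
ddddddddd
ddddAAddd
dddAddddd
dddAdA^dd
ddddAAddd
dddddAAdd
26) ddddddddd
ddddddddd
ddddddddd
ddddAAddd
dddAddddd
dddAdAA>d
ddddAAddd
dddddAAdd
27) ddddddddd
ddddddddd
ddddddddd
ddddAAddd
dddAddddd
dddAdAAAd
ddddAAdvd
dddddAAdd
28) ddddddddd
ddddddddd
ddddddddd
ddddAAddd
dddAddddd
dddAdAAAd
ddddAA<Ad
dddddAAdd
29) ddddddddd
ddddddddd
ddddddddd
ddddAAddd
dddAddddd
dddAdA^Ad
ddddAAAAd
dddddAAdd
30) ddddddddd
ddddddddd
ddddddddd
ddddAAddd
dddAddddd
dddAd<dAd
ddddAAAAd
dddddAAdd
31) ddddddddd
ddddddddd
ddddddddd
ddddAAddd
dddAddddd
dddAdddAd
ddddAvAAd
dddddAAdd
32) ddddddddd
ddddddddd
ddddddddd
ddddAAddd
dddAddddd
dddAdddAd
ddddAd>Ad
dddddAAdd
33) ddddddddd
ddddddddd
ddddddddd
ddddAAddd
dddAddddd
dddAdd^Ad
ddddAddAd
dddddAAdd
34) ddddddddd
ddddddddd
ddddddddd
ddddAAddd
dddAddddd
dddAddA>d
ddddAddAd
dddddAAdd
35) ddddddddd
ddddddddd
ddddddddd
ddddAAddd
dddAddd^d
dddAddAdd
ddddAddAd
dddddAAdd
36) ddddddddd
ddddddddd
ddddddddd
ddddAAddd
dddAdddA>
dddAddAdd
ddddAddAd
dddddAAdd
37) ddddddddd
ddddddddd
ddddddddd
ddddAAddd
dddAdddAA
dddAddAdv
ddddAddAd
dddddAAdd
38) ddddddddd
ddddddddd
ddddddddd
ddddAAddd
dddAdddAA
dddAddA<A
ddddAddAd
dddddAAdd
39) ddddddddd
ddddddddd
ddddddddd
ddddAAddd
dddAddd^A
dddAddAAA
ddddAddAd
dddddAAdd
40) ddddddddd
ddddddddd
ddddddddd
ddddAAddd
dddAdd<dA
dddAddAAA
ddddAddAd
dddddAAdd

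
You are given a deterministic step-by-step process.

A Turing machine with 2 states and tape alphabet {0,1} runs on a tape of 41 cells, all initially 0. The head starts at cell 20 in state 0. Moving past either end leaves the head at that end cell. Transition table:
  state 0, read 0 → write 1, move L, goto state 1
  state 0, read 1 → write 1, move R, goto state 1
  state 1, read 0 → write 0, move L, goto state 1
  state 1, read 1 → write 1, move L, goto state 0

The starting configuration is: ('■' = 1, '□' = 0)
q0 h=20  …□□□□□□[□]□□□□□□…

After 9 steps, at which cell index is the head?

11

gen 0: q0 h=20  …□□□□□□[□]□□□□□□…
gen 1: q1 h=19  …□□□□□□[□]■□□□□□…
gen 2: q1 h=18  …□□□□□□[□]□■□□□□…
gen 3: q1 h=17  …□□□□□□[□]□□■□□□…
gen 4: q1 h=16  …□□□□□□[□]□□□■□□…
gen 5: q1 h=15  …□□□□□□[□]□□□□■□…
gen 6: q1 h=14  …□□□□□□[□]□□□□□■…
gen 7: q1 h=13  …□□□□□□[□]□□□□□□…
gen 8: q1 h=12  …□□□□□□[□]□□□□□□…
gen 9: q1 h=11  …□□□□□□[□]□□□□□□…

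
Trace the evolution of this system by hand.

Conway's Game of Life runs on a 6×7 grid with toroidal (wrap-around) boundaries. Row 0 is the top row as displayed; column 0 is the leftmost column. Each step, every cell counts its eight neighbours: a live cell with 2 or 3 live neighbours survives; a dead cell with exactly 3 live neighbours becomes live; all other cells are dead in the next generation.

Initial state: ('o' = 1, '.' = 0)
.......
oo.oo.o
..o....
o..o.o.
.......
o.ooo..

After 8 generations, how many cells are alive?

6

0) .......
oo.oo.o
..o....
o..o.o.
.......
o.ooo..
1) .....oo
oooo...
..o..o.
.......
.oo...o
...o...
2) oo.oo.o
oooooo.
..oo...
.oo....
..o....
o.o..oo
3) .......
.....o.
o......
.o.....
o.oo..o
..o.oo.
4) ....oo.
.......
.......
.oo...o
o.ooooo
.oo.ooo
5) ...oo.o
.......
.......
.oo.o.o
.......
.oo....
6) ..oo...
.......
.......
.......
o..o...
..oo...
7) ..oo...
.......
.......
.......
..oo...
.o..o..
8) ..oo...
.......
.......
.......
..oo...
.o..o..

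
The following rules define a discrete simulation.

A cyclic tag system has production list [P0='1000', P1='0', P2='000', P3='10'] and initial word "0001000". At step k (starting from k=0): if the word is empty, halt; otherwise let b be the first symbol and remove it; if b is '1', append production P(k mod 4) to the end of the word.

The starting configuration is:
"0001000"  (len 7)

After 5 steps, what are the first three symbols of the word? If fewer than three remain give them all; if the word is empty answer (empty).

001

step 0: "0001000"  (len 7)
step 1: "001000"  (len 6)
step 2: "01000"  (len 5)
step 3: "1000"  (len 4)
step 4: "00010"  (len 5)
step 5: "0010"  (len 4)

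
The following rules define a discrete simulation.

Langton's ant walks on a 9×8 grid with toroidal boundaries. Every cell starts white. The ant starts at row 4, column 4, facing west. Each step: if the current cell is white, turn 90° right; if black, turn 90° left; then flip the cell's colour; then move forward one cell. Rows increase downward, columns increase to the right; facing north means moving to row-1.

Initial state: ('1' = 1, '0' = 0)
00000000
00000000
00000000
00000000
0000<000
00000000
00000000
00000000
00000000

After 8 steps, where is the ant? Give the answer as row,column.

4,4

0) 00000000
00000000
00000000
00000000
0000<000
00000000
00000000
00000000
00000000
1) 00000000
00000000
00000000
0000^000
00001000
00000000
00000000
00000000
00000000
2) 00000000
00000000
00000000
00001>00
00001000
00000000
00000000
00000000
00000000
3) 00000000
00000000
00000000
00001100
00001v00
00000000
00000000
00000000
00000000
4) 00000000
00000000
00000000
00001100
0000<100
00000000
00000000
00000000
00000000
5) 00000000
00000000
00000000
00001100
00000100
0000v000
00000000
00000000
00000000
6) 00000000
00000000
00000000
00001100
00000100
000<1000
00000000
00000000
00000000
7) 00000000
00000000
00000000
00001100
000^0100
00011000
00000000
00000000
00000000
8) 00000000
00000000
00000000
00001100
0001>100
00011000
00000000
00000000
00000000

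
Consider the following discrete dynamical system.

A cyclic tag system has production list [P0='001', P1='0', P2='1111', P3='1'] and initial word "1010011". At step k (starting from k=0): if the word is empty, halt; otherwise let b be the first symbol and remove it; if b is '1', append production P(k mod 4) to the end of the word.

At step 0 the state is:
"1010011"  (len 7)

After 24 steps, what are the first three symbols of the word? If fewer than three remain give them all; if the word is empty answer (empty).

100

step 0: "1010011"  (len 7)
step 1: "010011001"  (len 9)
step 2: "10011001"  (len 8)
step 3: "00110011111"  (len 11)
step 4: "0110011111"  (len 10)
step 5: "110011111"  (len 9)
step 6: "100111110"  (len 9)
step 7: "001111101111"  (len 12)
step 8: "01111101111"  (len 11)
step 9: "1111101111"  (len 10)
step 10: "1111011110"  (len 10)
step 11: "1110111101111"  (len 13)
step 12: "1101111011111"  (len 13)
step 13: "101111011111001"  (len 15)
step 14: "011110111110010"  (len 15)
step 15: "11110111110010"  (len 14)
step 16: "11101111100101"  (len 14)
step 17: "1101111100101001"  (len 16)
step 18: "1011111001010010"  (len 16)
step 19: "0111110010100101111"  (len 19)
step 20: "111110010100101111"  (len 18)
step 21: "11110010100101111001"  (len 20)
step 22: "11100101001011110010"  (len 20)
step 23: "11001010010111100101111"  (len 23)
step 24: "10010100101111001011111"  (len 23)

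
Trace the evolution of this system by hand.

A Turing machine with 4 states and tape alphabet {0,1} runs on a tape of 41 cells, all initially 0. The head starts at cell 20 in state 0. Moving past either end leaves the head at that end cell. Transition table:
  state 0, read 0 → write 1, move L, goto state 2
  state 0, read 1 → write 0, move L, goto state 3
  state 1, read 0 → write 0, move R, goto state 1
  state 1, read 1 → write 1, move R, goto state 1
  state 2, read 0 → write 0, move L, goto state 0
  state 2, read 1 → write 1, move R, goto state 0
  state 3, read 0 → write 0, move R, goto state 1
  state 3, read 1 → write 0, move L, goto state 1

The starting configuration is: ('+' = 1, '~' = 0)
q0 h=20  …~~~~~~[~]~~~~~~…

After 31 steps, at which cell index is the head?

[0] q0 h=20  …~~~~~~[~]~~~~~~…
[1] q2 h=19  …~~~~~~[~]+~~~~~…
[2] q0 h=18  …~~~~~~[~]~+~~~~…
[3] q2 h=17  …~~~~~~[~]+~+~~~…
[4] q0 h=16  …~~~~~~[~]~+~+~~…
[5] q2 h=15  …~~~~~~[~]+~+~+~…
[6] q0 h=14  …~~~~~~[~]~+~+~+…
[7] q2 h=13  …~~~~~~[~]+~+~+~…
[8] q0 h=12  …~~~~~~[~]~+~+~+…
[9] q2 h=11  …~~~~~~[~]+~+~+~…
[10] q0 h=10  …~~~~~~[~]~+~+~+…
[11] q2 h= 9  …~~~~~~[~]+~+~+~…
[12] q0 h= 8  …~~~~~~[~]~+~+~+…
[13] q2 h= 7  …~~~~~~[~]+~+~+~…
[14] q0 h= 6  |~~~~~~[~]~+~+~+…
[15] q2 h= 5  |~~~~~[~]+~+~+~…
[16] q0 h= 4  |~~~~[~]~+~+~+…
[17] q2 h= 3  |~~~[~]+~+~+~…
[18] q0 h= 2  |~~[~]~+~+~+…
[19] q2 h= 1  |~[~]+~+~+~…
[20] q0 h= 0  |[~]~+~+~+…
[21] q2 h= 0  |[+]~+~+~+…
[22] q0 h= 1  |+[~]+~+~+~…
[23] q2 h= 0  |[+]++~+~+…
[24] q0 h= 1  |+[+]+~+~+~…
[25] q3 h= 0  |[+]~+~+~+…
[26] q1 h= 0  |[~]~+~+~+…
[27] q1 h= 1  |~[~]+~+~+~…
[28] q1 h= 2  |~~[+]~+~+~+…
[29] q1 h= 3  |~~+[~]+~+~+~…
[30] q1 h= 4  |~~+~[+]~+~+~+…
[31] q1 h= 5  |~~+~+[~]+~+~+~…

5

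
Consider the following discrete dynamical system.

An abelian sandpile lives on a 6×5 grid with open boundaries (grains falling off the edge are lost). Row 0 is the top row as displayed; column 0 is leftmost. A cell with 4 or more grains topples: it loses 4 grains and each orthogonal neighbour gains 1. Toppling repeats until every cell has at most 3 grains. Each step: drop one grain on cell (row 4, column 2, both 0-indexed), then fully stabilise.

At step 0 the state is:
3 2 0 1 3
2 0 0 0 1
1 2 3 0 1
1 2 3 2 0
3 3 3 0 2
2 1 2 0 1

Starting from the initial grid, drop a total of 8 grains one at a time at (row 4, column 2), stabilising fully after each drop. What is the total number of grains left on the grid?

47

step 0: 3 2 0 1 3
2 0 0 0 1
1 2 3 0 1
1 2 3 2 0
3 3 3 0 2
2 1 2 0 1
step 1: 3 2 0 1 3
2 1 1 0 1
2 0 1 1 1
3 1 2 3 0
0 2 2 1 2
3 2 3 0 1
step 2: 3 2 0 1 3
2 1 1 0 1
2 0 1 1 1
3 1 2 3 0
0 2 3 1 2
3 2 3 0 1
step 3: 3 2 0 1 3
2 1 1 0 1
2 0 1 1 1
3 1 3 3 0
0 3 1 2 2
3 3 0 1 1
step 4: 3 2 0 1 3
2 1 1 0 1
2 0 1 1 1
3 1 3 3 0
0 3 2 2 2
3 3 0 1 1
step 5: 3 2 0 1 3
2 1 1 0 1
2 0 1 1 1
3 1 3 3 0
0 3 3 2 2
3 3 0 1 1
step 6: 3 2 0 1 3
2 1 1 0 1
2 0 2 2 1
3 3 1 1 1
2 1 3 0 3
0 1 2 2 1
step 7: 3 2 0 1 3
2 1 1 0 1
2 0 2 2 1
3 3 2 1 1
2 2 0 1 3
0 1 3 2 1
step 8: 3 2 0 1 3
2 1 1 0 1
2 0 2 2 1
3 3 2 1 1
2 2 1 1 3
0 1 3 2 1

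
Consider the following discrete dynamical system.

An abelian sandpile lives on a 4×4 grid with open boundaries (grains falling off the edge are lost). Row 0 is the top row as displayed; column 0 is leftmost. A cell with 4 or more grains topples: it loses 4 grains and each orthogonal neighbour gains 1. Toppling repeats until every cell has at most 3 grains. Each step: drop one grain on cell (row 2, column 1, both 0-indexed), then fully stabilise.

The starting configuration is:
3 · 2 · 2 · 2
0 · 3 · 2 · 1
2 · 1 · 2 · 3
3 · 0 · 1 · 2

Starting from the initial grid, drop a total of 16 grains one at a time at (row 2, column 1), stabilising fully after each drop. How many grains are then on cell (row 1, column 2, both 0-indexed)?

[0] 3 · 2 · 2 · 2
0 · 3 · 2 · 1
2 · 1 · 2 · 3
3 · 0 · 1 · 2
[1] 3 · 2 · 2 · 2
0 · 3 · 2 · 1
2 · 2 · 2 · 3
3 · 0 · 1 · 2
[2] 3 · 2 · 2 · 2
0 · 3 · 2 · 1
2 · 3 · 2 · 3
3 · 0 · 1 · 2
[3] 3 · 3 · 2 · 2
1 · 0 · 3 · 1
3 · 1 · 3 · 3
3 · 1 · 1 · 2
[4] 3 · 3 · 2 · 2
1 · 0 · 3 · 1
3 · 2 · 3 · 3
3 · 1 · 1 · 2
[5] 3 · 3 · 2 · 2
1 · 0 · 3 · 1
3 · 3 · 3 · 3
3 · 1 · 1 · 2
[6] 3 · 3 · 3 · 2
2 · 2 · 0 · 3
1 · 2 · 2 · 0
0 · 3 · 2 · 3
[7] 3 · 3 · 3 · 2
2 · 2 · 0 · 3
1 · 3 · 2 · 0
0 · 3 · 2 · 3
[8] 3 · 3 · 3 · 2
2 · 3 · 0 · 3
2 · 1 · 3 · 0
1 · 0 · 3 · 3
[9] 3 · 3 · 3 · 2
2 · 3 · 0 · 3
2 · 2 · 3 · 0
1 · 0 · 3 · 3
[10] 3 · 3 · 3 · 2
2 · 3 · 0 · 3
2 · 3 · 3 · 0
1 · 0 · 3 · 3
[11] 1 · 2 · 0 · 3
1 · 2 · 3 · 3
0 · 3 · 1 · 2
2 · 2 · 1 · 0
[12] 1 · 2 · 0 · 3
1 · 3 · 3 · 3
1 · 0 · 2 · 2
2 · 3 · 1 · 0
[13] 1 · 2 · 0 · 3
1 · 3 · 3 · 3
1 · 1 · 2 · 2
2 · 3 · 1 · 0
[14] 1 · 2 · 0 · 3
1 · 3 · 3 · 3
1 · 2 · 2 · 2
2 · 3 · 1 · 0
[15] 1 · 2 · 0 · 3
1 · 3 · 3 · 3
1 · 3 · 2 · 2
2 · 3 · 1 · 0
[16] 1 · 3 · 2 · 0
2 · 1 · 2 · 2
2 · 3 · 1 · 0
3 · 0 · 3 · 1

2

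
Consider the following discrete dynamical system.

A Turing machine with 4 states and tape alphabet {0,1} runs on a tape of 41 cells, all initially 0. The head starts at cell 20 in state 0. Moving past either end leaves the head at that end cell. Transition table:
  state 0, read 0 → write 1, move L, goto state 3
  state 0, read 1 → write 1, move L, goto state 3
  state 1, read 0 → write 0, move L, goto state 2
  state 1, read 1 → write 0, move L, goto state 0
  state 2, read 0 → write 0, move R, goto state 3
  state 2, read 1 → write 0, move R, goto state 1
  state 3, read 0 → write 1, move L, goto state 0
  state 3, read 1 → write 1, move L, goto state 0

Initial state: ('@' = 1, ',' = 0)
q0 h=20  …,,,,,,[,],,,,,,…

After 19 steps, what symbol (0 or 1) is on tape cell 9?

0) q0 h=20  …,,,,,,[,],,,,,,…
1) q3 h=19  …,,,,,,[,]@,,,,,…
2) q0 h=18  …,,,,,,[,]@@,,,,…
3) q3 h=17  …,,,,,,[,]@@@,,,…
4) q0 h=16  …,,,,,,[,]@@@@,,…
5) q3 h=15  …,,,,,,[,]@@@@@,…
6) q0 h=14  …,,,,,,[,]@@@@@@…
7) q3 h=13  …,,,,,,[,]@@@@@@…
8) q0 h=12  …,,,,,,[,]@@@@@@…
9) q3 h=11  …,,,,,,[,]@@@@@@…
10) q0 h=10  …,,,,,,[,]@@@@@@…
11) q3 h= 9  …,,,,,,[,]@@@@@@…
12) q0 h= 8  …,,,,,,[,]@@@@@@…
13) q3 h= 7  …,,,,,,[,]@@@@@@…
14) q0 h= 6  |,,,,,,[,]@@@@@@…
15) q3 h= 5  |,,,,,[,]@@@@@@…
16) q0 h= 4  |,,,,[,]@@@@@@…
17) q3 h= 3  |,,,[,]@@@@@@…
18) q0 h= 2  |,,[,]@@@@@@…
19) q3 h= 1  |,[,]@@@@@@…

1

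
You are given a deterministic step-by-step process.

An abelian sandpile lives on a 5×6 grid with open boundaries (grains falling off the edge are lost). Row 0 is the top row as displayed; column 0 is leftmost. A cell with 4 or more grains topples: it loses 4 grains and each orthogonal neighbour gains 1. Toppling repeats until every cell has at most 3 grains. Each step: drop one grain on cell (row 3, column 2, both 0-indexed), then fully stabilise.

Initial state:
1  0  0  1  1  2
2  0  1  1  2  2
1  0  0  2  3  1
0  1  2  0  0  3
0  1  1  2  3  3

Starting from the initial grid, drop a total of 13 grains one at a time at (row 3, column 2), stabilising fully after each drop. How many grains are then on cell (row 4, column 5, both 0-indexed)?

1

[0] 1  0  0  1  1  2
2  0  1  1  2  2
1  0  0  2  3  1
0  1  2  0  0  3
0  1  1  2  3  3
[1] 1  0  0  1  1  2
2  0  1  1  2  2
1  0  0  2  3  1
0  1  3  0  0  3
0  1  1  2  3  3
[2] 1  0  0  1  1  2
2  0  1  1  2  2
1  0  1  2  3  1
0  2  0  1  0  3
0  1  2  2  3  3
[3] 1  0  0  1  1  2
2  0  1  1  2  2
1  0  1  2  3  1
0  2  1  1  0  3
0  1  2  2  3  3
[4] 1  0  0  1  1  2
2  0  1  1  2  2
1  0  1  2  3  1
0  2  2  1  0  3
0  1  2  2  3  3
[5] 1  0  0  1  1  2
2  0  1  1  2  2
1  0  1  2  3  1
0  2  3  1  0  3
0  1  2  2  3  3
[6] 1  0  0  1  1  2
2  0  1  1  2  2
1  0  2  2  3  1
0  3  0  2  0  3
0  1  3  2  3  3
[7] 1  0  0  1  1  2
2  0  1  1  2  2
1  0  2  2  3  1
0  3  1  2  0  3
0  1  3  2  3  3
[8] 1  0  0  1  1  2
2  0  1  1  2  2
1  0  2  2  3  1
0  3  2  2  0  3
0  1  3  2  3  3
[9] 1  0  0  1  1  2
2  0  1  1  2  2
1  0  2  2  3  1
0  3  3  2  0  3
0  1  3  2  3  3
[10] 1  0  0  1  1  2
2  0  1  1  2  2
1  1  3  2  3  1
1  0  2  3  0  3
0  3  0  3  3  3
[11] 1  0  0  1  1  2
2  0  1  1  2  2
1  1  3  2  3  1
1  0  3  3  0  3
0  3  0  3  3  3
[12] 1  0  0  1  1  2
2  0  2  2  3  2
1  2  1  1  1  3
1  1  2  3  0  1
0  3  2  1  2  1
[13] 1  0  0  1  1  2
2  0  2  2  3  2
1  2  1  1  1  3
1  1  3  3  0  1
0  3  2  1  2  1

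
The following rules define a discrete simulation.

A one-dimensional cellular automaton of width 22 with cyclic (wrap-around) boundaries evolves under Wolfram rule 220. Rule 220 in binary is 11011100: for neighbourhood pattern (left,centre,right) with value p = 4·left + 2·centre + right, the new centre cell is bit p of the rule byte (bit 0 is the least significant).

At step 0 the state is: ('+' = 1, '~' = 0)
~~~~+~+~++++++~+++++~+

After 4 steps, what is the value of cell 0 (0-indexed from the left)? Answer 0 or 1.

1

t=0: ~~~~+~+~++++++~+++++~+
t=1: +~~~+~+~++++++~+++++~+
t=2: ++~~+~+~++++++~+++++~+
t=3: +++~+~+~++++++~+++++~+
t=4: +++~+~+~++++++~+++++~+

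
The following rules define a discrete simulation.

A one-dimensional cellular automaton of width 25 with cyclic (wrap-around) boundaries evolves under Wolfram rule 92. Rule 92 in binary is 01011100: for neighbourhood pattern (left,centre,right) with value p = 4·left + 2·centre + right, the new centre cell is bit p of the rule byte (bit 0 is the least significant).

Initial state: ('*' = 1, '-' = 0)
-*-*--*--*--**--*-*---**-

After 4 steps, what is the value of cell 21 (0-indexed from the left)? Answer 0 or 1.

0) -*-*--*--*--**--*-*---**-
1) -*-**-**-**-***-*-**--***
2) -*-**-**-**-*-*-*-***-*-*
3) -*-**-**-**-*-*-*-*-*-*-*
4) -*-**-**-**-*-*-*-*-*-*-*

0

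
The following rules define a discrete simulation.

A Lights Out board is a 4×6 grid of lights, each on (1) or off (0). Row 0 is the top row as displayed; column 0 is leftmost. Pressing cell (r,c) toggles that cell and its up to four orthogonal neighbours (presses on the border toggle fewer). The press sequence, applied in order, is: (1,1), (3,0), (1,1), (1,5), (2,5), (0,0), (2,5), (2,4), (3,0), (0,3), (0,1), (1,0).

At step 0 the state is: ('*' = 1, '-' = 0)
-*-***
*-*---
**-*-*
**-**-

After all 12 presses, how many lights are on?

step 0: -*-***
*-*---
**-*-*
**-**-
step 1: ---***
-*----
*--*-*
**-**-
step 2: ---***
-*----
---*-*
---**-
step 3: -*-***
*-*---
-*-*-*
---**-
step 4: -*-**-
*-*-**
-*-*--
---**-
step 5: -*-**-
*-*-*-
-*-***
---***
step 6: *--**-
--*-*-
-*-***
---***
step 7: *--**-
--*-**
-*-*--
---**-
step 8: *--**-
--*--*
-*--**
---*--
step 9: *--**-
--*--*
**--**
**-*--
step 10: *-*---
--**-*
**--**
**-*--
step 11: -*----
-***-*
**--**
**-*--
step 12: **----
*-**-*
-*--**
**-*--

12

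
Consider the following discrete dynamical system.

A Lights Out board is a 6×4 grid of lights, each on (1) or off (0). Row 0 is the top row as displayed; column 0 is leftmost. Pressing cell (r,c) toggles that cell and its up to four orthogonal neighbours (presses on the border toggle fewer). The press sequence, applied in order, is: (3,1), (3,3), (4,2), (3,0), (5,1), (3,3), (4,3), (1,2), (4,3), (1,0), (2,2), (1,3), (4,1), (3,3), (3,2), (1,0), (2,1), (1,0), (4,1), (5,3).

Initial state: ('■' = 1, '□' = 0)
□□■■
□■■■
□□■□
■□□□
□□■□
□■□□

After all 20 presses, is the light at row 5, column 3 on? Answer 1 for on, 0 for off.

k=0  □□■■
□■■■
□□■□
■□□□
□□■□
□■□□
k=1  □□■■
□■■■
□■■□
□■■□
□■■□
□■□□
k=2  □□■■
□■■■
□■■■
□■□■
□■■■
□■□□
k=3  □□■■
□■■■
□■■■
□■■■
□□□□
□■■□
k=4  □□■■
□■■■
■■■■
■□■■
■□□□
□■■□
k=5  □□■■
□■■■
■■■■
■□■■
■■□□
■□□□
k=6  □□■■
□■■■
■■■□
■□□□
■■□■
■□□□
k=7  □□■■
□■■■
■■■□
■□□■
■■■□
■□□■
k=8  □□□■
□□□□
■■□□
■□□■
■■■□
■□□■
k=9  □□□■
□□□□
■■□□
■□□□
■■□■
■□□□
k=10  ■□□■
■■□□
□■□□
■□□□
■■□■
■□□□
k=11  ■□□■
■■■□
□□■■
■□■□
■■□■
■□□□
k=12  ■□□□
■■□■
□□■□
■□■□
■■□■
■□□□
k=13  ■□□□
■■□■
□□■□
■■■□
□□■■
■■□□
k=14  ■□□□
■■□■
□□■■
■■□■
□□■□
■■□□
k=15  ■□□□
■■□■
□□□■
■□■□
□□□□
■■□□
k=16  □□□□
□□□■
■□□■
■□■□
□□□□
■■□□
k=17  □□□□
□■□■
□■■■
■■■□
□□□□
■■□□
k=18  ■□□□
■□□■
■■■■
■■■□
□□□□
■■□□
k=19  ■□□□
■□□■
■■■■
■□■□
■■■□
■□□□
k=20  ■□□□
■□□■
■■■■
■□■□
■■■■
■□■■

1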